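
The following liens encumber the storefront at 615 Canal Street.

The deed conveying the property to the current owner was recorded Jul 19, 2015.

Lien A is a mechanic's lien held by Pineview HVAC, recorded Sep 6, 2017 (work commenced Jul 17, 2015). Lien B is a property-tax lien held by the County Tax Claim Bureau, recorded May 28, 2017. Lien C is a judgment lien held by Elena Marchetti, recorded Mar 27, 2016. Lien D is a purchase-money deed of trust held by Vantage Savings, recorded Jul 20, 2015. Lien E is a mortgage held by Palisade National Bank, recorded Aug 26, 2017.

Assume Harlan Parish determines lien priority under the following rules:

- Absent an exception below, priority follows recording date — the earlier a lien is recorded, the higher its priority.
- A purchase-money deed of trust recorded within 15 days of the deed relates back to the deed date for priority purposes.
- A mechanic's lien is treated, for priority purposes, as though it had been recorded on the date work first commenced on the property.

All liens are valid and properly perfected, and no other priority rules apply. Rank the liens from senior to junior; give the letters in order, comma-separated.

Adjusting effective dates: A relates back to Jul 17, 2015 (work commenced); D was recorded within the 15-day window, so its effective date is the deed date Jul 19, 2015.
By effective date, earliest first: A (Jul 17, 2015), D (Jul 19, 2015), C (Mar 27, 2016), B (May 28, 2017), E (Aug 26, 2017).

A, D, C, B, E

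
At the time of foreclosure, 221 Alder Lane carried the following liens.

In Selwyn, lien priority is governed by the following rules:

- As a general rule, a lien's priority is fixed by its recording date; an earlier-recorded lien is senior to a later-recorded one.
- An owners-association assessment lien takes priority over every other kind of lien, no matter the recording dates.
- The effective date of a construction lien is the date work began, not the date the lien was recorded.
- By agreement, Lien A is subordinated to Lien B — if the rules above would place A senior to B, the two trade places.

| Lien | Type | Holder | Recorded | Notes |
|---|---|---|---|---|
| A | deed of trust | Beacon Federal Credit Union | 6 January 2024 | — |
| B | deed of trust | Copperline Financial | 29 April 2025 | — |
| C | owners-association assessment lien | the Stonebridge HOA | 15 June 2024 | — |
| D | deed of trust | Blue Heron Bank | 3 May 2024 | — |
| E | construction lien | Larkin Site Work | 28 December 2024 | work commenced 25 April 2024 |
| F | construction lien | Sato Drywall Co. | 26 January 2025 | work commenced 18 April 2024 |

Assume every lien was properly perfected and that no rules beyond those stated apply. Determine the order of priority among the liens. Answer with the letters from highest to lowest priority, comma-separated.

Effective dates after the stated exceptions: E relates back to 25 April 2024 (work commenced); F is treated as recorded 18 April 2024, the work-commencement date.
C is an owners-association assessment lien and takes priority over every other lien.
Remaining liens by effective date: A (6 January 2024), F (18 April 2024), E (25 April 2024), D (3 May 2024), B (29 April 2025).
A is senior to B before the subordination, so the two trade places.

C, B, F, E, D, A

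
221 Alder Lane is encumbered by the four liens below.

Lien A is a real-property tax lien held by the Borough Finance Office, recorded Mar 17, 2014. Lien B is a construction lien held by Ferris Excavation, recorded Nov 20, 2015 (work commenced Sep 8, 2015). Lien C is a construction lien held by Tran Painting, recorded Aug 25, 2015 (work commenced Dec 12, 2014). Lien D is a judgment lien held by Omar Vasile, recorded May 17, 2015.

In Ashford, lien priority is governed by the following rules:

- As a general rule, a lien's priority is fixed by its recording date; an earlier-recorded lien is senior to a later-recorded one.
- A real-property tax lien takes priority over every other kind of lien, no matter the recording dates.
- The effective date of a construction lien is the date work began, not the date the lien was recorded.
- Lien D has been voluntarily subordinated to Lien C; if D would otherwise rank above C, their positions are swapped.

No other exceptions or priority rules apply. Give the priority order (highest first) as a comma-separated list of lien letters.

First, effective dates: B relates back to Sep 8, 2015 (work commenced); C is treated as recorded Dec 12, 2014, the work-commencement date.
A is a real-property tax lien, so it outranks all other liens regardless of date.
The other liens, earliest effective date first: C (Dec 12, 2014), D (May 17, 2015), B (Sep 8, 2015).
D already ranks below C; the subordination has no effect.

A, C, D, B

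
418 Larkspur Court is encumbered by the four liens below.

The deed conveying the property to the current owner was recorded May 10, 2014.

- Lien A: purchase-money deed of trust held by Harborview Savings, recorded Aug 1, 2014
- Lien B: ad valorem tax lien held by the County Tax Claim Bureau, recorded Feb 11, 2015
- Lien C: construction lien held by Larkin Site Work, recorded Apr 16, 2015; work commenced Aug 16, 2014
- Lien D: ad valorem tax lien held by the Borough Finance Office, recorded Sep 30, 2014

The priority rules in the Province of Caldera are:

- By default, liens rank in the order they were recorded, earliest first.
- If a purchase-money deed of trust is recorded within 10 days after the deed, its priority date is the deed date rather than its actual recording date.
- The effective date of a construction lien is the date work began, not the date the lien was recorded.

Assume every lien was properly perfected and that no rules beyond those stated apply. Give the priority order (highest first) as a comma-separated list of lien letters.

A, C, D, B

Effective dates: A missed the 10-day window (83 days after the deed), so its recording date stands; C relates back to Aug 16, 2014 (work commenced).
Ordering by effective date: A (Aug 1, 2014), C (Aug 16, 2014), D (Sep 30, 2014), B (Feb 11, 2015).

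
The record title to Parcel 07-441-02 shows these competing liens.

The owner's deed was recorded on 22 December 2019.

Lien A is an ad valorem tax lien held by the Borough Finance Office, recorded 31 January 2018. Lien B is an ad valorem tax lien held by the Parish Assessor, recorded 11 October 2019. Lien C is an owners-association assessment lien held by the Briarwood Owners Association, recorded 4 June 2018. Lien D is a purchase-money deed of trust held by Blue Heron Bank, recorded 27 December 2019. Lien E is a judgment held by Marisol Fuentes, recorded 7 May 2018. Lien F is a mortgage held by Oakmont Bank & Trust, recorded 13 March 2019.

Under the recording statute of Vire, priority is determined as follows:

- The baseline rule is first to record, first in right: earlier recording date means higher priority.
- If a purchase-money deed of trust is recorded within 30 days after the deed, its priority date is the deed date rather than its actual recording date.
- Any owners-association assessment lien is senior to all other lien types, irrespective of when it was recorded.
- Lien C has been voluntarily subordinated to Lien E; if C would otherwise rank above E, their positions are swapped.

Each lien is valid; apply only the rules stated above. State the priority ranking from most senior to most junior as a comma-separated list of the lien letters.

Effective dates: D was recorded within the 30-day window, so its effective date is the deed date 22 December 2019.
As an owners-association assessment lien, C is senior to every other lien.
Ordering the rest by effective date: A (31 January 2018), E (7 May 2018), F (13 March 2019), B (11 October 2019), D (22 December 2019).
C would otherwise be senior to E, so under the subordination agreement C and E exchange positions.

E, A, C, F, B, D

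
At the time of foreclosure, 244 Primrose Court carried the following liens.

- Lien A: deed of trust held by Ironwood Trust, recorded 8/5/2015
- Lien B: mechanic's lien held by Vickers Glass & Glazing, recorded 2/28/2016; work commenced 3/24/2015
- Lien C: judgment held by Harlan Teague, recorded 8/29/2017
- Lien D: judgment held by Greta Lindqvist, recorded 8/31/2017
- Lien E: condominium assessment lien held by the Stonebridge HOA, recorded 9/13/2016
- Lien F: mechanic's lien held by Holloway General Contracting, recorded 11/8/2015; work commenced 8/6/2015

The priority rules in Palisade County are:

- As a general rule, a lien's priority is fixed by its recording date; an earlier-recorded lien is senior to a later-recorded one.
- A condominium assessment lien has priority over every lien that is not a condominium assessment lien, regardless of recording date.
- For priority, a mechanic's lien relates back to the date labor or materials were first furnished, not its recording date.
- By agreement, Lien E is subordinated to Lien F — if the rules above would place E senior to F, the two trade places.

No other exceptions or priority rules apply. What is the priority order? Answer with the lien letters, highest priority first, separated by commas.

Effective dates after the stated exceptions: B's effective date is 3/24/2015, when work began; F's effective date is 8/6/2015, when work began.
E is a condominium assessment lien and takes priority over every other lien.
The other liens, earliest effective date first: B (3/24/2015), A (8/5/2015), F (8/6/2015), C (8/29/2017), D (8/31/2017).
E is senior to F before the subordination, so the two trade places.

F, B, A, E, C, D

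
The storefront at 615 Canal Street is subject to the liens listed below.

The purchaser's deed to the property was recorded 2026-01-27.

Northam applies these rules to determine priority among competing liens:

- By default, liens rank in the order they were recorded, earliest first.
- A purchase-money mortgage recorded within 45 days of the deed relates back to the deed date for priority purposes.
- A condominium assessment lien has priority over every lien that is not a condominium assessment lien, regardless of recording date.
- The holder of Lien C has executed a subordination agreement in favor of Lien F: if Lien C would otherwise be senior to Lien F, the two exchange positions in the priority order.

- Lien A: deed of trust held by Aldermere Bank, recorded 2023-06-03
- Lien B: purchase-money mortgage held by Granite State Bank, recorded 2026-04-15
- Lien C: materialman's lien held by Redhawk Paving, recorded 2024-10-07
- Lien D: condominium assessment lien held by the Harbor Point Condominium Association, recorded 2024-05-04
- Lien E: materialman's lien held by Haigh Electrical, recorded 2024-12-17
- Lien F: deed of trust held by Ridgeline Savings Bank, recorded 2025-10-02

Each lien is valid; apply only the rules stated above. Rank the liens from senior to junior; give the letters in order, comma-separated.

First, effective dates: B was recorded 78 days after the deed, outside the 45-day window, so it keeps its recording date.
D is a condominium assessment lien, so it outranks all other liens regardless of date.
Among the remaining liens, by effective date: A (2023-06-03), C (2024-10-07), E (2024-12-17), F (2025-10-02), B (2026-04-15).
C is senior to F before the subordination, so the two trade places.

D, A, F, E, C, B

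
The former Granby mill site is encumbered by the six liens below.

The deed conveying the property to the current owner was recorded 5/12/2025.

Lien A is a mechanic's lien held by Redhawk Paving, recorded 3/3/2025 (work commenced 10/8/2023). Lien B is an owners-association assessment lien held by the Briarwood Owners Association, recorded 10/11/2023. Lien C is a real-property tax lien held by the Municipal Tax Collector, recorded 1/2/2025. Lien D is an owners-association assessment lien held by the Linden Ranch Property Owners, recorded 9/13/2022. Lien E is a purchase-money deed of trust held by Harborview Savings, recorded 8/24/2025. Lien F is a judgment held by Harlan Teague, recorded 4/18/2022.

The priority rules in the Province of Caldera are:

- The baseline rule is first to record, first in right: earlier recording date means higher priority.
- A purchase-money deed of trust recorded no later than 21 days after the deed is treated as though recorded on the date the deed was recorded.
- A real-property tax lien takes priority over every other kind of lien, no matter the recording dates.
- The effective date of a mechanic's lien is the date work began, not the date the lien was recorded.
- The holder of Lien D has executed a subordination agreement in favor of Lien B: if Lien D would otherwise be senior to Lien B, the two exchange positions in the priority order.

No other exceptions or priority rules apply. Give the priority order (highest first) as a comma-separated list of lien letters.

C, F, B, A, D, E

First, effective dates: A's effective date is 10/8/2023, when work began; E was recorded 104 days after the deed — beyond 21 days — so no relation-back applies.
As a real-property tax lien, C is senior to every other lien.
Remaining liens by effective date: F (4/18/2022), D (9/13/2022), A (10/8/2023), B (10/11/2023), E (8/24/2025).
The subordination applies — D was senior to B — so D and B swap.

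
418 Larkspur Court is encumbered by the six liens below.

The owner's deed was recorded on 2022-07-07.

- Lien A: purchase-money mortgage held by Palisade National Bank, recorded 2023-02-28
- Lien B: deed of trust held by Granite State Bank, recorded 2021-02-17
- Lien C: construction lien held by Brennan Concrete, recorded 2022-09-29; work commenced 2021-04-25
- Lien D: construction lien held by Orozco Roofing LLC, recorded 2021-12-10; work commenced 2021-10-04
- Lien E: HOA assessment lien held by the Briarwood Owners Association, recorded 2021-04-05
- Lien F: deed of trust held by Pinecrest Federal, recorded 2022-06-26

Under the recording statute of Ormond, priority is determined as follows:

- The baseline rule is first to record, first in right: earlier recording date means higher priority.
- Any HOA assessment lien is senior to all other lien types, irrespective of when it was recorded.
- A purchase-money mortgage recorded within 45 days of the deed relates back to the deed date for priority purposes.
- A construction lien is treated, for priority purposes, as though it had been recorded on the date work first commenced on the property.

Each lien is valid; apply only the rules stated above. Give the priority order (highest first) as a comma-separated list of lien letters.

E, B, C, D, F, A

Effective dates after the stated exceptions: A was recorded 236 days after the deed, outside the 45-day window, so it keeps its recording date; C's effective date is 2021-04-25, when work began; D relates back to 2021-10-04 (work commenced).
E is an HOA assessment lien and takes priority over every other lien.
Remaining liens by effective date: B (2021-02-17), C (2021-04-25), D (2021-10-04), F (2022-06-26), A (2023-02-28).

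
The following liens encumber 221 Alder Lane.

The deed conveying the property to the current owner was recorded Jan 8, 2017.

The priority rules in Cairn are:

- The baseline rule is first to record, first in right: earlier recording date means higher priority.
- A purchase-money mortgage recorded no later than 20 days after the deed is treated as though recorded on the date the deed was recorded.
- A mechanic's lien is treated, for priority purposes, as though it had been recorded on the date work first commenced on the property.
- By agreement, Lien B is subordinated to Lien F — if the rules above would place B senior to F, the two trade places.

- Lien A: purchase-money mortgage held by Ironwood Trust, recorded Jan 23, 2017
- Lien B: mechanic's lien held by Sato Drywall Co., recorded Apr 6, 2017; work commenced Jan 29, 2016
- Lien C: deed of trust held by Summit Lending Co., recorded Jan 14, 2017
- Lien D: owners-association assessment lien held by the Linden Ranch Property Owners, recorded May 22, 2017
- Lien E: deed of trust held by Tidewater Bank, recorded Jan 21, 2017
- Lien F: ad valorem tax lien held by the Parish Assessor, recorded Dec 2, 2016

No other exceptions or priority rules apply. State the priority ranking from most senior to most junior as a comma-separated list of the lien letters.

F, B, A, C, E, D

First, effective dates: A was recorded within the 20-day window, so its effective date is the deed date Jan 8, 2017; B relates back to Jan 29, 2016 (work commenced).
Sorted by effective date: B (Jan 29, 2016), F (Dec 2, 2016), A (Jan 8, 2017), C (Jan 14, 2017), E (Jan 21, 2017), D (May 22, 2017).
B is senior to F before the subordination, so the two trade places.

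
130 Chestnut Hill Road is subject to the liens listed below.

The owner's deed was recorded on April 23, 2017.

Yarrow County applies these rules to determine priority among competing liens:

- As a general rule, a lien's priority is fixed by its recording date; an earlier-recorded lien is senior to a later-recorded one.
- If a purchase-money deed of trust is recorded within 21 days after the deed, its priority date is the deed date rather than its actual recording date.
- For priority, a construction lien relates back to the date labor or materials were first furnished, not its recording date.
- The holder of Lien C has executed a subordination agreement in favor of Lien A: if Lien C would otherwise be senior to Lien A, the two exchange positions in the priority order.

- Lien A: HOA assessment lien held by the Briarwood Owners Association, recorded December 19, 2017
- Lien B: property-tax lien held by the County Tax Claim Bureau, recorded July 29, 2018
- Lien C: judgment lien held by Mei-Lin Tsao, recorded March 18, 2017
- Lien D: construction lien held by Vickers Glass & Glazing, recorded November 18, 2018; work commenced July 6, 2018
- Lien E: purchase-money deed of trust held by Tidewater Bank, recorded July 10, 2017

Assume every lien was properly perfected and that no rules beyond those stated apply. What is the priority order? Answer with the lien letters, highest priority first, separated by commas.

Adjusting effective dates: D is treated as recorded July 6, 2018, the work-commencement date; E was recorded 78 days after the deed, outside the 21-day window, so it keeps its recording date.
By effective date, earliest first: C (March 18, 2017), E (July 10, 2017), A (December 19, 2017), D (July 6, 2018), B (July 29, 2018).
C would otherwise be senior to A, so under the subordination agreement C and A exchange positions.

A, E, C, D, B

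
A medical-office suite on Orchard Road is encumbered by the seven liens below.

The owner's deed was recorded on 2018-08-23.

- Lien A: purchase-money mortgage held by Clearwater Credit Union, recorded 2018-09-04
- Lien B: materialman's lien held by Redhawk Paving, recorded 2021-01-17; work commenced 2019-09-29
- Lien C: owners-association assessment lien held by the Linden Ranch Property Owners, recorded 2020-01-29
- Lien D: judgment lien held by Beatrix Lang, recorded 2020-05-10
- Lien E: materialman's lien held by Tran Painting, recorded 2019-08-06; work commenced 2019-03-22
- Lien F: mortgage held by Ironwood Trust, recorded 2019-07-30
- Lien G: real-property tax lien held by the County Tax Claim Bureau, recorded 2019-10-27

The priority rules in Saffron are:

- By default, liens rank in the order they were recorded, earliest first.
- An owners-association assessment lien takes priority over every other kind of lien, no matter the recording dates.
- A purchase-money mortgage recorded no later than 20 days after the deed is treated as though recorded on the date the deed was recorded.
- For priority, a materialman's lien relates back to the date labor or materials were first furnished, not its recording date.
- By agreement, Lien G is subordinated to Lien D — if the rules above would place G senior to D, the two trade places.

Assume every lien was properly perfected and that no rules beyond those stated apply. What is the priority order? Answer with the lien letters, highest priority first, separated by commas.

C, A, E, F, B, D, G

Effective dates: A relates back to the deed date 2018-08-23; B is treated as recorded 2019-09-29, the work-commencement date; E's effective date is 2019-03-22, when work began.
C is an owners-association assessment lien and takes priority over every other lien.
Remaining liens by effective date: A (2018-08-23), E (2019-03-22), F (2019-07-30), B (2019-09-29), G (2019-10-27), D (2020-05-10).
G would otherwise be senior to D, so under the subordination agreement G and D exchange positions.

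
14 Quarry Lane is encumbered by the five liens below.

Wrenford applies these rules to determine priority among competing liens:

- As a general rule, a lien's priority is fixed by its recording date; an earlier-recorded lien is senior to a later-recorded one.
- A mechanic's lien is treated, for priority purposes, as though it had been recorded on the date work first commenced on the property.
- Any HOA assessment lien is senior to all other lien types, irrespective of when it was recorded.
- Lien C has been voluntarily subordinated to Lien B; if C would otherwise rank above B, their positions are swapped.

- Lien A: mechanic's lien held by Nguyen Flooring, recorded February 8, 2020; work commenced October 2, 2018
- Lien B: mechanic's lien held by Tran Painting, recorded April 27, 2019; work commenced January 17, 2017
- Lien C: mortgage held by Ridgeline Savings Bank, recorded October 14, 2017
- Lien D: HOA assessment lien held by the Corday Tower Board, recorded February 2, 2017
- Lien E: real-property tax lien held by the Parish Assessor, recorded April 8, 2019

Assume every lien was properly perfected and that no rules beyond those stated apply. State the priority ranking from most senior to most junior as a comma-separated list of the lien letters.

Effective dates: A's effective date is October 2, 2018, when work began; B relates back to January 17, 2017 (work commenced).
D is an HOA assessment lien, so it outranks all other liens regardless of date.
The other liens, earliest effective date first: B (January 17, 2017), C (October 14, 2017), A (October 2, 2018), E (April 8, 2019).
Since C is not senior to B, the subordination leaves the order unchanged.

D, B, C, A, E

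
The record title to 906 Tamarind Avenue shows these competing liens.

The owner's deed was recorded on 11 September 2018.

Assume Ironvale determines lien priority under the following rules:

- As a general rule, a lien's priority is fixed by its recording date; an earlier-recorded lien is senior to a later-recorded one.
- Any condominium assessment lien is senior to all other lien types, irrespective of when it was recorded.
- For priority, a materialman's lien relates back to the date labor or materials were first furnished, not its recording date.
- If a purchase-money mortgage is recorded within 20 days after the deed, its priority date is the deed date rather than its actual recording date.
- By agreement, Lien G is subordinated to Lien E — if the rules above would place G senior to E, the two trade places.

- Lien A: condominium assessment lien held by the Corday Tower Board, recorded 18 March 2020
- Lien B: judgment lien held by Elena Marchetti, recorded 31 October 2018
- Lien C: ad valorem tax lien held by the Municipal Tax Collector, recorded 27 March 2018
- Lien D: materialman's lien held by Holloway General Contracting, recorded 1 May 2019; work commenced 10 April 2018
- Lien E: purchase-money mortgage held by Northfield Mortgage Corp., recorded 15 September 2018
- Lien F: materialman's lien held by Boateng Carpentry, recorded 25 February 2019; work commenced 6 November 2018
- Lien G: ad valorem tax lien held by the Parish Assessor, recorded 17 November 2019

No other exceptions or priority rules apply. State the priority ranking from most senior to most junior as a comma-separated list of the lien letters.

A, C, D, E, B, F, G

Adjusting effective dates: D is treated as recorded 10 April 2018, the work-commencement date; E relates back to the deed date 11 September 2018; F is treated as recorded 6 November 2018, the work-commencement date.
As a condominium assessment lien, A is senior to every other lien.
Ordering the rest by effective date: C (27 March 2018), D (10 April 2018), E (11 September 2018), B (31 October 2018), F (6 November 2018), G (17 November 2019).
Since G is not senior to E, the subordination leaves the order unchanged.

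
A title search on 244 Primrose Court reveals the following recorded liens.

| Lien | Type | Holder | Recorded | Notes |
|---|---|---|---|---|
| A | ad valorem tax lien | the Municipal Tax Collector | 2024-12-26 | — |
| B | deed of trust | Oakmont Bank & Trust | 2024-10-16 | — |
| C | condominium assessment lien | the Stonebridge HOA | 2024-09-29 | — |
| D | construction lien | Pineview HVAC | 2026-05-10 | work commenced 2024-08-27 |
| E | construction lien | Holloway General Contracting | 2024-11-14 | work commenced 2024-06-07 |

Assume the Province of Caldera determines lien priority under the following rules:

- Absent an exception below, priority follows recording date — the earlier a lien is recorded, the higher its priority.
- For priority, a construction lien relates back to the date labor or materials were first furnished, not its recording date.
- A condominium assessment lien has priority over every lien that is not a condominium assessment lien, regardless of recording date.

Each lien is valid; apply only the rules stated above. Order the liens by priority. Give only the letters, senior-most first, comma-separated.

C, E, D, B, A

Effective dates: D is treated as recorded 2024-08-27, the work-commencement date; E's effective date is 2024-06-07, when work began.
C is a condominium assessment lien and takes priority over every other lien.
Remaining liens by effective date: E (2024-06-07), D (2024-08-27), B (2024-10-16), A (2024-12-26).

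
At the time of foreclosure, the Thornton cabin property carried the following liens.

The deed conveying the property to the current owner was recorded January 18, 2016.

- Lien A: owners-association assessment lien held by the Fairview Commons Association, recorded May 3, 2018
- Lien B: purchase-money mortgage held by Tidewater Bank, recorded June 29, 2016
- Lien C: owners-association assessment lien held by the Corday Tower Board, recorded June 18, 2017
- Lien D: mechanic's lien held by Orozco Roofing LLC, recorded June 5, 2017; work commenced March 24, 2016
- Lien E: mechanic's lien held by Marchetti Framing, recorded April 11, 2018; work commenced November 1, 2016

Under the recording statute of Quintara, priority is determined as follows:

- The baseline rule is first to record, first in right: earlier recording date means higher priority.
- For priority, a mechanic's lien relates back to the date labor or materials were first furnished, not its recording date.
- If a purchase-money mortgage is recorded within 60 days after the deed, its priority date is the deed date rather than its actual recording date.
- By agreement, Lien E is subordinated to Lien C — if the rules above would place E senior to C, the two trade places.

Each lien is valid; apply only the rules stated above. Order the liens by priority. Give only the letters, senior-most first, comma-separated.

Adjusting effective dates: B was recorded 163 days after the deed, outside the 60-day window, so it keeps its recording date; D is treated as recorded March 24, 2016, the work-commencement date; E is treated as recorded November 1, 2016, the work-commencement date.
By effective date: D (March 24, 2016), B (June 29, 2016), E (November 1, 2016), C (June 18, 2017), A (May 3, 2018).
E is senior to C before the subordination, so the two trade places.

D, B, C, E, A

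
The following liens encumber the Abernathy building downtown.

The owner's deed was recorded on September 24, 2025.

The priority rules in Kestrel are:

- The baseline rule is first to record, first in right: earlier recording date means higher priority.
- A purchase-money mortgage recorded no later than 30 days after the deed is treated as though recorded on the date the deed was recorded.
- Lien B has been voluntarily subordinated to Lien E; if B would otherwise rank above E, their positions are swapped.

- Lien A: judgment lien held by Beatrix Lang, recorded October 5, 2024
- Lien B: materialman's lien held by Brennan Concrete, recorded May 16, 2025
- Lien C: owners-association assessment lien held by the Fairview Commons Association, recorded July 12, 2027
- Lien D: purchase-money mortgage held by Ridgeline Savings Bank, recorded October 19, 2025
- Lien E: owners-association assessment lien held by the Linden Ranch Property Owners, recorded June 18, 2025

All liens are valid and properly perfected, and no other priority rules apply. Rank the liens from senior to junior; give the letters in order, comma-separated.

Effective dates: D was recorded within the 30-day window, so its effective date is the deed date September 24, 2025.
Sorted by effective date: A (October 5, 2024), B (May 16, 2025), E (June 18, 2025), D (September 24, 2025), C (July 12, 2027).
Because B would otherwise rank above E, the subordination swaps them.

A, E, B, D, C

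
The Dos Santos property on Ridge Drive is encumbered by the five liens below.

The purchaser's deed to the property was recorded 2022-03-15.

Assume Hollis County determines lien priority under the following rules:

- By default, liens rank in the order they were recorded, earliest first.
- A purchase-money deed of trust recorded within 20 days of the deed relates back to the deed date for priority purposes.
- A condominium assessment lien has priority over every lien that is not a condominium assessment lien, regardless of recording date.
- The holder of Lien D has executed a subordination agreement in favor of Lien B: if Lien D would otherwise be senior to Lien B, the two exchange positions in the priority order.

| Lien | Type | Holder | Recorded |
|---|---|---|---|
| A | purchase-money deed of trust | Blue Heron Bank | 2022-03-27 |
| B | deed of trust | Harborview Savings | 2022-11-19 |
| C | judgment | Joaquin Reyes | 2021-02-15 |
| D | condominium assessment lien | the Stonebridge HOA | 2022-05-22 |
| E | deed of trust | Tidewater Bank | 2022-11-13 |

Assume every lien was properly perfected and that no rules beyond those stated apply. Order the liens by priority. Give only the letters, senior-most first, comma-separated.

Effective dates: A was recorded within the 20-day window, so its effective date is the deed date 2022-03-15.
As a condominium assessment lien, D is senior to every other lien.
Remaining liens by effective date: C (2021-02-15), A (2022-03-15), E (2022-11-13), B (2022-11-19).
Because D would otherwise rank above B, the subordination swaps them.

B, C, A, E, D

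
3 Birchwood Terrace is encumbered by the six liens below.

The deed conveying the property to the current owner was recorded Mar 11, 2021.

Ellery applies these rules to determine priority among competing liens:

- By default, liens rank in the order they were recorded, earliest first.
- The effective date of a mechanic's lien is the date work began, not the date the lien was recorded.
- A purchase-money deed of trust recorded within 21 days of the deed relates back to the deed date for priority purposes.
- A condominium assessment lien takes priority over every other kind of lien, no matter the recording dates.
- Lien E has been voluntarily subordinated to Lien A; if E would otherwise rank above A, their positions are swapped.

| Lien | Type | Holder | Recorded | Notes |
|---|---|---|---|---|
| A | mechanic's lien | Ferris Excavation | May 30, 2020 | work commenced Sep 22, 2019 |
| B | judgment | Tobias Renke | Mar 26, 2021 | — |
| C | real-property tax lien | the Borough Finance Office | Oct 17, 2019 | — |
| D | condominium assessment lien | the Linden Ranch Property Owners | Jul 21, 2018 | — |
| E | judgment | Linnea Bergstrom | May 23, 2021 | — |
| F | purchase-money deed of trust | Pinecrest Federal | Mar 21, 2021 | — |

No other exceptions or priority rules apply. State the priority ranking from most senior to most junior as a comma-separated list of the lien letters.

D, A, C, F, B, E

First, effective dates: A relates back to Sep 22, 2019 (work commenced); F was recorded within the 21-day window, so its effective date is the deed date Mar 11, 2021.
As a condominium assessment lien, D is senior to every other lien.
Remaining liens by effective date: A (Sep 22, 2019), C (Oct 17, 2019), F (Mar 11, 2021), B (Mar 26, 2021), E (May 23, 2021).
Since E is not senior to A, the subordination leaves the order unchanged.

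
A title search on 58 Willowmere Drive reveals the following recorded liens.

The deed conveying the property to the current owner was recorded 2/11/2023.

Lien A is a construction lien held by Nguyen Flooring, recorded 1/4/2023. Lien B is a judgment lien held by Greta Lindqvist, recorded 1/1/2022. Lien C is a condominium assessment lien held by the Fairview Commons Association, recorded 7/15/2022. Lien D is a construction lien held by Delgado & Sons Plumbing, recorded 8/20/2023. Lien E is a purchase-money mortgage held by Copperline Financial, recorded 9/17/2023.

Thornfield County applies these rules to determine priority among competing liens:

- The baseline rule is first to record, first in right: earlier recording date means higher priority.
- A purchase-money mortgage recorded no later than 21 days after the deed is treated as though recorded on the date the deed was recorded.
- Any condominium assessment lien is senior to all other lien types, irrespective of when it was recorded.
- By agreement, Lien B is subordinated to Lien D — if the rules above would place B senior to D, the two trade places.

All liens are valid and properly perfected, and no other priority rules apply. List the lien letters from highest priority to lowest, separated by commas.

C, D, A, B, E

Effective dates after the stated exceptions: E missed the 21-day window (218 days after the deed), so its recording date stands.
C is a condominium assessment lien, so it outranks all other liens regardless of date.
Remaining liens by effective date: B (1/1/2022), A (1/4/2023), D (8/20/2023), E (9/17/2023).
B is senior to D before the subordination, so the two trade places.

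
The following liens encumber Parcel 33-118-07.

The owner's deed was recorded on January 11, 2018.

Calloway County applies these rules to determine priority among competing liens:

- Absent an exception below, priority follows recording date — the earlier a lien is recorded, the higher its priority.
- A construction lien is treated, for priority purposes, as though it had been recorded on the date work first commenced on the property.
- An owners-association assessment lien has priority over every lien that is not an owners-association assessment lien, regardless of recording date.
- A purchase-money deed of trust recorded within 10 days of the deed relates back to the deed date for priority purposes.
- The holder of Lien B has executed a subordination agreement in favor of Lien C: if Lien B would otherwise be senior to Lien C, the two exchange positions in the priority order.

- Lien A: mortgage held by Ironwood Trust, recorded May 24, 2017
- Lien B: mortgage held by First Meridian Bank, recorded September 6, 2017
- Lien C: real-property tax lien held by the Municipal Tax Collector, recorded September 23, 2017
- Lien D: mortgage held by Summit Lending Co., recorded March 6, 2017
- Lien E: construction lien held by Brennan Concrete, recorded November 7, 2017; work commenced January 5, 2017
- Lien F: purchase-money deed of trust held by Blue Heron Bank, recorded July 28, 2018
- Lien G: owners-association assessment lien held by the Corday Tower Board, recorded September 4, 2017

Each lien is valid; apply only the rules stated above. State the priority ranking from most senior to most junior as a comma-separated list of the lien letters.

G, E, D, A, C, B, F

First, effective dates: E is treated as recorded January 5, 2017, the work-commencement date; F was recorded 198 days after the deed — beyond 10 days — so no relation-back applies.
As an owners-association assessment lien, G is senior to every other lien.
Remaining liens by effective date: E (January 5, 2017), D (March 6, 2017), A (May 24, 2017), B (September 6, 2017), C (September 23, 2017), F (July 28, 2018).
Because B would otherwise rank above C, the subordination swaps them.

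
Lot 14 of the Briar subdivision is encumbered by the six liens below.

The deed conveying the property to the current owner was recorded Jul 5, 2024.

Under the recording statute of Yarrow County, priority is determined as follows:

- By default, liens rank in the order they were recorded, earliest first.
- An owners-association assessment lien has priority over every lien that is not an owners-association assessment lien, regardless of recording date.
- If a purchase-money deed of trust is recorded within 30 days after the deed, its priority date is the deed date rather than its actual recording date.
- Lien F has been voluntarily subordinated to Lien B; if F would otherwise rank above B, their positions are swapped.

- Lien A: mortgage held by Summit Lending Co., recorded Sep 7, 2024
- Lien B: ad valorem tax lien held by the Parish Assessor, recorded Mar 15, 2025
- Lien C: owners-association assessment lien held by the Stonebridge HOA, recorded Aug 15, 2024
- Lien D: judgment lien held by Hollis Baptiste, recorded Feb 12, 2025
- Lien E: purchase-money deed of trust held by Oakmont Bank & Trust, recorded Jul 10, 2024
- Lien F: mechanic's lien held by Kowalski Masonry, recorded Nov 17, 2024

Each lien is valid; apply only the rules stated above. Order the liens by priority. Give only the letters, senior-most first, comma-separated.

Effective dates: E relates back to the deed date Jul 5, 2024.
C is an owners-association assessment lien and takes priority over every other lien.
The other liens, earliest effective date first: E (Jul 5, 2024), A (Sep 7, 2024), F (Nov 17, 2024), D (Feb 12, 2025), B (Mar 15, 2025).
F would otherwise be senior to B, so under the subordination agreement F and B exchange positions.

C, E, A, B, D, F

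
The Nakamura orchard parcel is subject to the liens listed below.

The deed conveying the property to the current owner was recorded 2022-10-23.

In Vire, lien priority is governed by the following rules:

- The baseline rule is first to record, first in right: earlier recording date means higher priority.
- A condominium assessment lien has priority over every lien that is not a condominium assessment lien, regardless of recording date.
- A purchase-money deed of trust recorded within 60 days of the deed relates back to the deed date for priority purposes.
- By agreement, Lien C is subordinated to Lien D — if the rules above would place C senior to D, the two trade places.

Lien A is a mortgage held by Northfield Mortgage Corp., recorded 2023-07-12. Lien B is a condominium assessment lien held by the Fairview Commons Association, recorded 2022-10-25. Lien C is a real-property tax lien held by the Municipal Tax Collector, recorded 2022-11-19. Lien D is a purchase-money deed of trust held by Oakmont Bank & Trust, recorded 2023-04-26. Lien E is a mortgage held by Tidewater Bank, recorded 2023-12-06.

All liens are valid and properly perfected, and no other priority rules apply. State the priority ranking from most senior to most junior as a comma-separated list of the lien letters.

Effective dates: D was recorded 185 days after the deed — beyond 60 days — so no relation-back applies.
B is a condominium assessment lien, so it outranks all other liens regardless of date.
The other liens, earliest effective date first: C (2022-11-19), D (2023-04-26), A (2023-07-12), E (2023-12-06).
The subordination applies — C was senior to D — so C and D swap.

B, D, C, A, E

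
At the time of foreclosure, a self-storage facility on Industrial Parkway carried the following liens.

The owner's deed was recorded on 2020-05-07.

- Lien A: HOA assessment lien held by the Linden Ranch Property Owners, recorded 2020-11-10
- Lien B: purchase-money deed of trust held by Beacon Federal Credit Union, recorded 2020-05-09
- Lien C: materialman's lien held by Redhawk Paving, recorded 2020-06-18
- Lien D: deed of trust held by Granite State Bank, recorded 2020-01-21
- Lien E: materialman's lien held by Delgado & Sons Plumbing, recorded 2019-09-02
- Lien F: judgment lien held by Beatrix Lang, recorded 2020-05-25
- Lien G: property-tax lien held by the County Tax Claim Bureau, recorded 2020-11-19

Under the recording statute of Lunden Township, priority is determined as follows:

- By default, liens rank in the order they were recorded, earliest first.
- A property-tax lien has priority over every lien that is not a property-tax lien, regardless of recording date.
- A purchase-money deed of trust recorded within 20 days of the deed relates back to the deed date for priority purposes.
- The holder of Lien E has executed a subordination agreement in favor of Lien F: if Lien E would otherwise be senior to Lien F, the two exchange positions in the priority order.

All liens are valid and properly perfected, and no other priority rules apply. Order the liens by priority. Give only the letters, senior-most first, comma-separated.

Effective dates: B was recorded within the 20-day window, so its effective date is the deed date 2020-05-07.
G is a property-tax lien and takes priority over every other lien.
Among the remaining liens, by effective date: E (2019-09-02), D (2020-01-21), B (2020-05-07), F (2020-05-25), C (2020-06-18), A (2020-11-10).
E would otherwise be senior to F, so under the subordination agreement E and F exchange positions.

G, F, D, B, E, C, A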